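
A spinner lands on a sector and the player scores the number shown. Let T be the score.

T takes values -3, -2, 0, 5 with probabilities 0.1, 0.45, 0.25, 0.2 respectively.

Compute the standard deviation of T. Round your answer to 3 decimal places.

E[T] = (-3)(0.1) + (-2)(0.45) + (0)(0.25) + (5)(0.2) = -0.2
E[T²] = (-3)²(0.1) + (-2)²(0.45) + (0)²(0.25) + (5)²(0.2) = 7.7
var(T) = E[T²] − (E[T])² = 7.7 − (-0.2)² = 7.66
sd(T) = √7.66 ≈ 2.768

2.768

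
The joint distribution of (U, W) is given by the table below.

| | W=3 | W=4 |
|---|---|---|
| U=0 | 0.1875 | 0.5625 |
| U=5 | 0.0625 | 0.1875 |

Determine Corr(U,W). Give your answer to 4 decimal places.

0.0000

E[U] = 1.25,  E[W] = 3.75
E[UW] = 4.6875
cov(U,W) = E[UW] − E[U]E[W] = 4.6875 − (1.25)(3.75) = 0
var(U) = 4.6875,  var(W) = 0.1875
ρ = 0 / √(4.6875·0.1875) ≈ 0.0000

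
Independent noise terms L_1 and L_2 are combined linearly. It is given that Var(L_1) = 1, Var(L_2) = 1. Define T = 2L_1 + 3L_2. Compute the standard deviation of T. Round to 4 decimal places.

3.6056

By independence, Var(T) = (2)²Var(L_1) + (3)²Var(L_2)
= (2)²·1 + (3)²·1 = 13
σ(T) = √13 ≈ 3.6056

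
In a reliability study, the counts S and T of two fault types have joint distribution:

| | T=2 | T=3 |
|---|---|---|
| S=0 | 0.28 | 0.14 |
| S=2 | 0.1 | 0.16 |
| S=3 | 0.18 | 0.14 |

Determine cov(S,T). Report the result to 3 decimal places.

E[S] = 1.48,  E[T] = 2.44
E[ST] = 3.7
cov(S,T) = E[ST] − E[S]E[T] = 3.7 − (1.48)(2.44) = 0.0888

0.089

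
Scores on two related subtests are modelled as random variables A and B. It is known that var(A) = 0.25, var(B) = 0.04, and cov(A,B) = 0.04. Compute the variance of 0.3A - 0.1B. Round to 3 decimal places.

0.021

var(0.3A - 0.1B) = (0.3)²·var(A) + (-0.1)²·var(B) + 2·(0.3)·(-0.1)·cov(A,B)
= 0.09·0.25 + 0.01·0.04 + -0.06·0.04 = 0.0205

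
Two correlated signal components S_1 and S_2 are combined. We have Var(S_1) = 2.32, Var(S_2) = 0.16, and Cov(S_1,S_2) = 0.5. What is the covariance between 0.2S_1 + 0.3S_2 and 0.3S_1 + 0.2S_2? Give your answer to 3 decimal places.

Cov(0.2S_1 + 0.3S_2, 0.3S_1 + 0.2S_2) = (0.2)(0.3)Var(S_1) + (0.3)(0.2)Var(S_2) + [(0.2)(0.2) + (0.3)(0.3)]Cov(S_1,S_2)
= 0.06·2.32 + 0.06·0.16 + 0.13·0.5 = 0.2138

0.214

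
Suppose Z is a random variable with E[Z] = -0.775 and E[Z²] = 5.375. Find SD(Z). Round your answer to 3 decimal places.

2.185

Var(Z) = 5.375 − (-0.775)² = 4.774375
SD(Z) = √4.774375 ≈ 2.185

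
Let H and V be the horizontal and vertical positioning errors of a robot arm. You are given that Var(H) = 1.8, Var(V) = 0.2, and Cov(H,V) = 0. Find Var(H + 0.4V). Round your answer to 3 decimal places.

1.832

Var(H + 0.4V) = (1)²·Var(H) + (0.4)²·Var(V) + 2·(1)·(0.4)·Cov(H,V)
= 1·1.8 + 0.16·0.2 + 0.8·0 = 1.832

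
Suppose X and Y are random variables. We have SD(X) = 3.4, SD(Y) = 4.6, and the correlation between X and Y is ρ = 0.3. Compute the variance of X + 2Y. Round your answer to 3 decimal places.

var(X) = (3.4)² = 11.56;  var(Y) = (4.6)² = 21.16
Cov(X,Y) = ρ·SD(X)·SD(Y) = 0.3·3.4·4.6 = 4.692
var(X + 2Y) = (1)²·var(X) + (2)²·var(Y) + 2·(1)·(2)·Cov(X,Y)
= 1·11.56 + 4·21.16 + 4·4.692 = 114.968

114.968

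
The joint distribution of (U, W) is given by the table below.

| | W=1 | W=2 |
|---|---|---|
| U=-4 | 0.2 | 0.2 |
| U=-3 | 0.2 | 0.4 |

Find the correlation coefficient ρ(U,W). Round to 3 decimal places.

E[U] = -3.4,  E[W] = 1.6
E[UW] = -5.4
Cov(U,W) = E[UW] − E[U]E[W] = -5.4 − (-3.4)(1.6) = 0.04
V(U) = 0.24,  V(W) = 0.24
ρ = 0.04 / √(0.24·0.24) ≈ 0.167

0.167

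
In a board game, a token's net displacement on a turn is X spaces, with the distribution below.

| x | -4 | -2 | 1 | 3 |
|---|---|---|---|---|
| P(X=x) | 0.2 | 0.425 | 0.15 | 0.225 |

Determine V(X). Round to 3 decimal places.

E[X] = (-4)(0.2) + (-2)(0.425) + (1)(0.15) + (3)(0.225) = -0.825
E[X²] = (-4)²(0.2) + (-2)²(0.425) + (1)²(0.15) + (3)²(0.225) = 7.075
V(X) = E[X²] − (E[X])² = 7.075 − (-0.825)² = 6.394375

6.394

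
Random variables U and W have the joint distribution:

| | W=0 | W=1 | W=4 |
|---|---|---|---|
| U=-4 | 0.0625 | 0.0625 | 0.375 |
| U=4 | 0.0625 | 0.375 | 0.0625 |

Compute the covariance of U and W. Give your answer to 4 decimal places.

-3.7500

E[U] = 0,  E[W] = 2.1875
E[UW] = -3.75
Cov(U,W) = E[UW] − E[U]E[W] = -3.75 − (0)(2.1875) = -3.75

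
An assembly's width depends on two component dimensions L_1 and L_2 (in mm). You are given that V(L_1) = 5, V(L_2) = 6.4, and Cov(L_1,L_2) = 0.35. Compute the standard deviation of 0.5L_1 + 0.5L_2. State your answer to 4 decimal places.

1.7393

V(0.5L_1 + 0.5L_2) = (0.5)²·V(L_1) + (0.5)²·V(L_2) + 2·(0.5)·(0.5)·Cov(L_1,L_2)
= 0.25·5 + 0.25·6.4 + 0.5·0.35 = 3.025
SD(0.5L_1 + 0.5L_2) = √3.025 ≈ 1.7393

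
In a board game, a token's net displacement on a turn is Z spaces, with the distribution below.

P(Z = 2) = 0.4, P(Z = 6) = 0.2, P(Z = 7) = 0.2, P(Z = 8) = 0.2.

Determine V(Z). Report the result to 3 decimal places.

E[Z] = (2)(0.4) + (6)(0.2) + (7)(0.2) + (8)(0.2) = 5
E[Z²] = (2)²(0.4) + (6)²(0.2) + (7)²(0.2) + (8)²(0.2) = 31.4
V(Z) = E[Z²] − (E[Z])² = 31.4 − (5)² = 6.4

6.400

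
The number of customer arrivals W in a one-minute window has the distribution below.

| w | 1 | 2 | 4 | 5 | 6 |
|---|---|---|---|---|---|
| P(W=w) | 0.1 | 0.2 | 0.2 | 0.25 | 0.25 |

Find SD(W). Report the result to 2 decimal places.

1.72

E[W] = (1)(0.1) + (2)(0.2) + (4)(0.2) + (5)(0.25) + (6)(0.25) = 4.05
E[W²] = (1)²(0.1) + (2)²(0.2) + (4)²(0.2) + (5)²(0.25) + (6)²(0.25) = 19.35
V(W) = E[W²] − (E[W])² = 19.35 − (4.05)² = 2.9475
SD(W) = √2.9475 ≈ 1.72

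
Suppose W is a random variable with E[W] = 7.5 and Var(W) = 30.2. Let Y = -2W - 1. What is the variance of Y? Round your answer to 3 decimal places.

120.800

Var(-2W - 1) = (-2)²·Var(W) = 4·30.2 = 120.8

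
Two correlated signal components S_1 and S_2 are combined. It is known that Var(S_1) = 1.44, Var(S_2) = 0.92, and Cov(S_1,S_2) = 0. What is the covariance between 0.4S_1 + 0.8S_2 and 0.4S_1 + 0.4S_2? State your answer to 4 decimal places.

Cov(0.4S_1 + 0.8S_2, 0.4S_1 + 0.4S_2) = (0.4)(0.4)Var(S_1) + (0.8)(0.4)Var(S_2) + [(0.4)(0.4) + (0.8)(0.4)]Cov(S_1,S_2)
= 0.16·1.44 + 0.32·0.92 + 0.48·0 = 0.5248

0.5248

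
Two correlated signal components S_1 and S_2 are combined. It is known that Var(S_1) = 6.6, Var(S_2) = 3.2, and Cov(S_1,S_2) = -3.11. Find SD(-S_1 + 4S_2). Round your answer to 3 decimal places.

Var(-S_1 + 4S_2) = (-1)²·Var(S_1) + (4)²·Var(S_2) + 2·(-1)·(4)·Cov(S_1,S_2)
= 1·6.6 + 16·3.2 + -8·-3.11 = 82.68
SD(-S_1 + 4S_2) = √82.68 ≈ 9.093

9.093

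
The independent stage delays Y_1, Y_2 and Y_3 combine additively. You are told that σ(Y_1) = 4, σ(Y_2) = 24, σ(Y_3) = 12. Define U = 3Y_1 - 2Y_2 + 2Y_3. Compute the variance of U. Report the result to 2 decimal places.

3024.00

var(Y_1) = 16, var(Y_2) = 576, var(Y_3) = 144
By independence, var(U) = (3)²var(Y_1) + (-2)²var(Y_2) + (2)²var(Y_3)
= (3)²·16 + (-2)²·576 + (2)²·144 = 3024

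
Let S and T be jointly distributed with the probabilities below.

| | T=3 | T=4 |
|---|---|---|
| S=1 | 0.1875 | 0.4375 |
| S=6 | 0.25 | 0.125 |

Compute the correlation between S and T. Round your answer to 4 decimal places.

-0.3578

E[S] = 2.875,  E[T] = 3.5625
E[ST] = 9.8125
Cov(S,T) = E[ST] − E[S]E[T] = 9.8125 − (2.875)(3.5625) = -0.4296875
var(S) = 5.859375,  var(T) = 0.24609375
ρ = -0.4296875 / √(5.859375·0.24609375) ≈ -0.3578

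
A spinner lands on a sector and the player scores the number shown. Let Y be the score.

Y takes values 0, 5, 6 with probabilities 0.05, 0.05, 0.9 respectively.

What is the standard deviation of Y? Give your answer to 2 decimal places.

1.31

E[Y] = (0)(0.05) + (5)(0.05) + (6)(0.9) = 5.65
E[Y²] = (0)²(0.05) + (5)²(0.05) + (6)²(0.9) = 33.65
var(Y) = E[Y²] − (E[Y])² = 33.65 − (5.65)² = 1.7275
SD(Y) = √1.7275 ≈ 1.31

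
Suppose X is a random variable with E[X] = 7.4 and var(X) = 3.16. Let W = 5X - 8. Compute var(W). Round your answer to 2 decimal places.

var(5X - 8) = (5)²·var(X) = 25·3.16 = 79

79.00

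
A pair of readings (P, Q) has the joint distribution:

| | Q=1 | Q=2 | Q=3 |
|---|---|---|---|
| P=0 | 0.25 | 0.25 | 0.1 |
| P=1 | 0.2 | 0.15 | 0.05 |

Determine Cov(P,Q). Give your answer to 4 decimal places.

-0.0300

E[P] = 0.4,  E[Q] = 1.7
E[PQ] = 0.65
Cov(P,Q) = E[PQ] − E[P]E[Q] = 0.65 − (0.4)(1.7) = -0.03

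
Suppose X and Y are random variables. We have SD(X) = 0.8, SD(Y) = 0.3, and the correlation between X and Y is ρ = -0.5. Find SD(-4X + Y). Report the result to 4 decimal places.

Var(X) = (0.8)² = 0.64;  Var(Y) = (0.3)² = 0.09
Cov(X,Y) = ρ·SD(X)·SD(Y) = -0.5·0.8·0.3 = -0.12
Var(-4X + Y) = (-4)²·Var(X) + (1)²·Var(Y) + 2·(-4)·(1)·Cov(X,Y)
= 16·0.64 + 1·0.09 + -8·-0.12 = 11.29
SD(-4X + Y) = √11.29 ≈ 3.3601

3.3601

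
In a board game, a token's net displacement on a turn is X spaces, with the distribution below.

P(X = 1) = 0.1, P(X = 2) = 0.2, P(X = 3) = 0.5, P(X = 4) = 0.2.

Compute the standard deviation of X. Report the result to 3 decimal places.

E[X] = (1)(0.1) + (2)(0.2) + (3)(0.5) + (4)(0.2) = 2.8
E[X²] = (1)²(0.1) + (2)²(0.2) + (3)²(0.5) + (4)²(0.2) = 8.6
Var(X) = E[X²] − (E[X])² = 8.6 − (2.8)² = 0.76
SD(X) = √0.76 ≈ 0.872

0.872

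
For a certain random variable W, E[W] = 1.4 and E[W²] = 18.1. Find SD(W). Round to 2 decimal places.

var(W) = 18.1 − (1.4)² = 16.14
SD(W) = √16.14 ≈ 4.02

4.02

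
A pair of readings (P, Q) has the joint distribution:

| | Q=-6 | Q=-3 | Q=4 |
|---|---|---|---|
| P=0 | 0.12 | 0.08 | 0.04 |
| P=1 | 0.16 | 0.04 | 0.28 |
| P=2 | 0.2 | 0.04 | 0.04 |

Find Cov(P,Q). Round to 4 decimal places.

E[P] = 1.04,  E[Q] = -1.92
E[PQ] = -2.28
Cov(P,Q) = E[PQ] − E[P]E[Q] = -2.28 − (1.04)(-1.92) = -0.2832

-0.2832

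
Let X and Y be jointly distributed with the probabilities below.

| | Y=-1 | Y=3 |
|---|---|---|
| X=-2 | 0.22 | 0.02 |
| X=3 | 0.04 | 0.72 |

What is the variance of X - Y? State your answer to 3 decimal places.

E[X] = 1.8,  E[Y] = 1.96,  E[XY] = 6.68
V(X) = 7.8 − (1.8)² = 4.56;  V(Y) = 6.92 − (1.96)² = 3.0784
cov(X,Y) = 6.68 − (1.8)(1.96) = 3.152
V(X - Y) = (1)²·4.56 + (-1)²·3.0784 + 2·(1)·(-1)·3.152 = 1.3344

1.334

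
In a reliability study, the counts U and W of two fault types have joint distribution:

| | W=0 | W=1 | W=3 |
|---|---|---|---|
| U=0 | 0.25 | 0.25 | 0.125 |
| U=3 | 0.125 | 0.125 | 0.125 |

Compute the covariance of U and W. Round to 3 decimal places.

0.234

E[U] = 1.125,  E[W] = 1.125
E[UW] = 1.5
cov(U,W) = E[UW] − E[U]E[W] = 1.5 − (1.125)(1.125) = 0.234375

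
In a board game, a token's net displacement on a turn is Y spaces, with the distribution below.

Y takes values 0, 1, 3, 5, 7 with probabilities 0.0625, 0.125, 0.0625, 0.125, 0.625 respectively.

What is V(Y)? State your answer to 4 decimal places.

E[Y] = (0)(0.0625) + (1)(0.125) + (3)(0.0625) + (5)(0.125) + (7)(0.625) = 5.3125
E[Y²] = (0)²(0.0625) + (1)²(0.125) + (3)²(0.0625) + (5)²(0.125) + (7)²(0.625) = 34.4375
V(Y) = E[Y²] − (E[Y])² = 34.4375 − (5.3125)² = 6.21484375

6.2148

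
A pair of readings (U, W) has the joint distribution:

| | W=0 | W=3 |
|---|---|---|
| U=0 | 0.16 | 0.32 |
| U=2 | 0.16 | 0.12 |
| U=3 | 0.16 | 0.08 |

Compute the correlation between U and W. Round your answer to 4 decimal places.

E[U] = 1.28,  E[W] = 1.56
E[UW] = 1.44
Cov(U,W) = E[UW] − E[U]E[W] = 1.44 − (1.28)(1.56) = -0.5568
var(U) = 1.6416,  var(W) = 2.2464
ρ = -0.5568 / √(1.6416·2.2464) ≈ -0.2899

-0.2899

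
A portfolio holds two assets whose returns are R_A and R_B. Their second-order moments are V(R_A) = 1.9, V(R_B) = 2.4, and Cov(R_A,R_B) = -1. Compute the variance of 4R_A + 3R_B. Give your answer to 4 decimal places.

V(4R_A + 3R_B) = (4)²·V(R_A) + (3)²·V(R_B) + 2·(4)·(3)·Cov(R_A,R_B)
= 16·1.9 + 9·2.4 + 24·-1 = 28

28.0000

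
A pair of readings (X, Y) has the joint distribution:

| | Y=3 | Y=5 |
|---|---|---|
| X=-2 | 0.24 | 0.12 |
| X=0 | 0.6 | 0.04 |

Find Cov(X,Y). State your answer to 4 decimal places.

-0.2496

E[X] = -0.72,  E[Y] = 3.32
E[XY] = -2.64
Cov(X,Y) = E[XY] − E[X]E[Y] = -2.64 − (-0.72)(3.32) = -0.2496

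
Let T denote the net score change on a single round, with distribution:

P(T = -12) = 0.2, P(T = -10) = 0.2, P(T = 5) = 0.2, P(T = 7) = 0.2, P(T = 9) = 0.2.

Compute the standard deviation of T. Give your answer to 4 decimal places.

8.9308

E[T] = (-12)(0.2) + (-10)(0.2) + (5)(0.2) + (7)(0.2) + (9)(0.2) = -0.2
E[T²] = (-12)²(0.2) + (-10)²(0.2) + (5)²(0.2) + (7)²(0.2) + (9)²(0.2) = 79.8
var(T) = E[T²] − (E[T])² = 79.8 − (-0.2)² = 79.76
σ(T) = √79.76 ≈ 8.9308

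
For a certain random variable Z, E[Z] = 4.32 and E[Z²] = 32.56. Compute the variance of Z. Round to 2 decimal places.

Var(Z) = 32.56 − (4.32)² = 13.8976

13.90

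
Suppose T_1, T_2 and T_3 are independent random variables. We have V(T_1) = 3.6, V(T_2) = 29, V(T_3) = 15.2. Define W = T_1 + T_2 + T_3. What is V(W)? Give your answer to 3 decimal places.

By independence, V(W) = (1)²V(T_1) + (1)²V(T_2) + (1)²V(T_3)
= (1)²·3.6 + (1)²·29 + (1)²·15.2 = 47.8

47.800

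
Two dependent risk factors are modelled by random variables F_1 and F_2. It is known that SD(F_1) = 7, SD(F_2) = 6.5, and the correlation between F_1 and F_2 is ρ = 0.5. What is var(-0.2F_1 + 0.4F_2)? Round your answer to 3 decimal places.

var(F_1) = (7)² = 49;  var(F_2) = (6.5)² = 42.25
Cov(F_1,F_2) = ρ·SD(F_1)·SD(F_2) = 0.5·7·6.5 = 22.75
var(-0.2F_1 + 0.4F_2) = (-0.2)²·var(F_1) + (0.4)²·var(F_2) + 2·(-0.2)·(0.4)·Cov(F_1,F_2)
= 0.04·49 + 0.16·42.25 + -0.16·22.75 = 5.08

5.080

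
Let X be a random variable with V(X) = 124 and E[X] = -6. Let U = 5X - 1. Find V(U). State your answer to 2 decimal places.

3100.00

V(5X - 1) = (5)²·V(X) = 25·124 = 3100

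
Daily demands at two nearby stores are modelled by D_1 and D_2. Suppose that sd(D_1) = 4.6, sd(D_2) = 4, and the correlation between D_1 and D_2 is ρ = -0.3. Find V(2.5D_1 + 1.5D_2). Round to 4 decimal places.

V(D_1) = (4.6)² = 21.16;  V(D_2) = (4)² = 16
Cov(D_1,D_2) = ρ·sd(D_1)·sd(D_2) = -0.3·4.6·4 = -5.52
V(2.5D_1 + 1.5D_2) = (2.5)²·V(D_1) + (1.5)²·V(D_2) + 2·(2.5)·(1.5)·Cov(D_1,D_2)
= 6.25·21.16 + 2.25·16 + 7.5·-5.52 = 126.85

126.8500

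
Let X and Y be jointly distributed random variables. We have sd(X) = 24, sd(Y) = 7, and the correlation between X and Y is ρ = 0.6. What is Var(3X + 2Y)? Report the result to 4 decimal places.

Var(X) = (24)² = 576;  Var(Y) = (7)² = 49
Cov(X,Y) = ρ·sd(X)·sd(Y) = 0.6·24·7 = 100.8
Var(3X + 2Y) = (3)²·Var(X) + (2)²·Var(Y) + 2·(3)·(2)·Cov(X,Y)
= 9·576 + 4·49 + 12·100.8 = 6589.6

6589.6000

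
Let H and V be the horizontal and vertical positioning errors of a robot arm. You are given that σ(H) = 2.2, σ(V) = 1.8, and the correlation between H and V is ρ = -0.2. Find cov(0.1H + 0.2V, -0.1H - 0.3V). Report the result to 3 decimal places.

Var(H) = (2.2)² = 4.84;  Var(V) = (1.8)² = 3.24
cov(H,V) = ρ·σ(H)·σ(V) = -0.2·2.2·1.8 = -0.792
cov(0.1H + 0.2V, -0.1H - 0.3V) = (0.1)(-0.1)Var(H) + (0.2)(-0.3)Var(V) + [(0.1)(-0.3) + (0.2)(-0.1)]cov(H,V)
= -0.01·4.84 + -0.06·3.24 + -0.05·-0.792 = -0.2032

-0.203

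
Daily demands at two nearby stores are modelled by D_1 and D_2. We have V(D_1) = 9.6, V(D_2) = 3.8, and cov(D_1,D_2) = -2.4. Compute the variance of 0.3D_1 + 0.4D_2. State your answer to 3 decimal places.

0.896

V(0.3D_1 + 0.4D_2) = (0.3)²·V(D_1) + (0.4)²·V(D_2) + 2·(0.3)·(0.4)·cov(D_1,D_2)
= 0.09·9.6 + 0.16·3.8 + 0.24·-2.4 = 0.896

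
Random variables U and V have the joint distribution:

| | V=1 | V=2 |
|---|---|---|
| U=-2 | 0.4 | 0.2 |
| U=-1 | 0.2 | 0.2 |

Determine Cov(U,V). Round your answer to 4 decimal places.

0.0400

E[U] = -1.6,  E[V] = 1.4
E[UV] = -2.2
Cov(U,V) = E[UV] − E[U]E[V] = -2.2 − (-1.6)(1.4) = 0.04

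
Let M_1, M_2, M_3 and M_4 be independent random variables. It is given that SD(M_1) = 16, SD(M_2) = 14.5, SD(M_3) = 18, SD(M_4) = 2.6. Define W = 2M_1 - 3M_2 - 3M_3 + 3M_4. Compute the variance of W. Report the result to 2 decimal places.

5893.09

Var(M_1) = 256, Var(M_2) = 210.25, Var(M_3) = 324, Var(M_4) = 6.76
By independence, Var(W) = (2)²Var(M_1) + (-3)²Var(M_2) + (-3)²Var(M_3) + (3)²Var(M_4)
= (2)²·256 + (-3)²·210.25 + (-3)²·324 + (3)²·6.76 = 5893.09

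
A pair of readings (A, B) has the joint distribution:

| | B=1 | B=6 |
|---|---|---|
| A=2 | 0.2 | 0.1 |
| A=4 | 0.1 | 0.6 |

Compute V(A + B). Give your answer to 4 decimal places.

8.2900

E[A] = 3.4,  E[B] = 4.5,  E[AB] = 16.4
V(A) = 12.4 − (3.4)² = 0.84;  V(B) = 25.5 − (4.5)² = 5.25
Cov(A,B) = 16.4 − (3.4)(4.5) = 1.1
V(A + B) = (1)²·0.84 + (1)²·5.25 + 2·(1)·(1)·1.1 = 8.29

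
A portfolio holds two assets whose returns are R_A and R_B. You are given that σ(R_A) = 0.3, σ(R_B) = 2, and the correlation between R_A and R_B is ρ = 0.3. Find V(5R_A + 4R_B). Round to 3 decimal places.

V(R_A) = (0.3)² = 0.09;  V(R_B) = (2)² = 4
Cov(R_A,R_B) = ρ·σ(R_A)·σ(R_B) = 0.3·0.3·2 = 0.18
V(5R_A + 4R_B) = (5)²·V(R_A) + (4)²·V(R_B) + 2·(5)·(4)·Cov(R_A,R_B)
= 25·0.09 + 16·4 + 40·0.18 = 73.45

73.450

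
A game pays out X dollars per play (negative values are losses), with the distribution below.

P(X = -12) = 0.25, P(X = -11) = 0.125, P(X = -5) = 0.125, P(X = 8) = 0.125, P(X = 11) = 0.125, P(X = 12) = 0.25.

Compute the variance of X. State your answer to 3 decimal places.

113.234

E[X] = (-12)(0.25) + (-11)(0.125) + (-5)(0.125) + (8)(0.125) + (11)(0.125) + (12)(0.25) = 0.375
E[X²] = (-12)²(0.25) + (-11)²(0.125) + (-5)²(0.125) + (8)²(0.125) + (11)²(0.125) + (12)²(0.25) = 113.375
var(X) = E[X²] − (E[X])² = 113.375 − (0.375)² = 113.234375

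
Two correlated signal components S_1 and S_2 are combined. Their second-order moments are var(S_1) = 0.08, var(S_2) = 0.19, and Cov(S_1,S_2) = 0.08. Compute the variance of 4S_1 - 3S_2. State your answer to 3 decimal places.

var(4S_1 - 3S_2) = (4)²·var(S_1) + (-3)²·var(S_2) + 2·(4)·(-3)·Cov(S_1,S_2)
= 16·0.08 + 9·0.19 + -24·0.08 = 1.07

1.070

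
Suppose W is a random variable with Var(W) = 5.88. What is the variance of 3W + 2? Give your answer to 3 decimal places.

52.920

Var(3W + 2) = (3)²·Var(W) = 9·5.88 = 52.92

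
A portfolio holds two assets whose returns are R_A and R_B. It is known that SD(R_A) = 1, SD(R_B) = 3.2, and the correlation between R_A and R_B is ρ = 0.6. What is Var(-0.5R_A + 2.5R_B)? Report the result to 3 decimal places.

Var(R_A) = (1)² = 1;  Var(R_B) = (3.2)² = 10.24
cov(R_A,R_B) = ρ·SD(R_A)·SD(R_B) = 0.6·1·3.2 = 1.92
Var(-0.5R_A + 2.5R_B) = (-0.5)²·Var(R_A) + (2.5)²·Var(R_B) + 2·(-0.5)·(2.5)·cov(R_A,R_B)
= 0.25·1 + 6.25·10.24 + -2.5·1.92 = 59.45

59.450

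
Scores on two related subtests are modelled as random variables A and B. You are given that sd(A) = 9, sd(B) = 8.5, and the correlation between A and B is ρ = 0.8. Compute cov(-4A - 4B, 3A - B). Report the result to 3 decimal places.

-1172.600

V(A) = (9)² = 81;  V(B) = (8.5)² = 72.25
cov(A,B) = ρ·sd(A)·sd(B) = 0.8·9·8.5 = 61.2
cov(-4A - 4B, 3A - B) = (-4)(3)V(A) + (-4)(-1)V(B) + [(-4)(-1) + (-4)(3)]cov(A,B)
= -12·81 + 4·72.25 + -8·61.2 = -1172.6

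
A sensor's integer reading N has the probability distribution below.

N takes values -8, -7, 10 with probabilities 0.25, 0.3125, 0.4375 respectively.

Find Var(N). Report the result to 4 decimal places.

75.0273

E[N] = (-8)(0.25) + (-7)(0.3125) + (10)(0.4375) = 0.1875
E[N²] = (-8)²(0.25) + (-7)²(0.3125) + (10)²(0.4375) = 75.0625
Var(N) = E[N²] − (E[N])² = 75.0625 − (0.1875)² = 75.02734375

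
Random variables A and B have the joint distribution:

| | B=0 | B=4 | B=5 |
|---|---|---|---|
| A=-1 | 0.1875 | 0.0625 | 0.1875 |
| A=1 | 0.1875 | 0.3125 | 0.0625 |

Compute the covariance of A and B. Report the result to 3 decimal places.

0.031

E[A] = 0.125,  E[B] = 2.75
E[AB] = 0.375
cov(A,B) = E[AB] − E[A]E[B] = 0.375 − (0.125)(2.75) = 0.03125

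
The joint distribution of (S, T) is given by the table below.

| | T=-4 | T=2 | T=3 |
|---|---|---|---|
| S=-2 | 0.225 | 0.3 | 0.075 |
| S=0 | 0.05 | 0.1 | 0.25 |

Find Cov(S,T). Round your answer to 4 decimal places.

E[S] = -1.2,  E[T] = 0.675
E[ST] = 0.15
Cov(S,T) = E[ST] − E[S]E[T] = 0.15 − (-1.2)(0.675) = 0.96

0.9600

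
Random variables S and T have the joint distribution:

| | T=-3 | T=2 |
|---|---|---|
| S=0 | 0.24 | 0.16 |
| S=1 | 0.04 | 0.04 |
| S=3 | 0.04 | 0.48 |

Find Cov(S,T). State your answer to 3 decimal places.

1.824

E[S] = 1.64,  E[T] = 0.4
E[ST] = 2.48
Cov(S,T) = E[ST] − E[S]E[T] = 2.48 − (1.64)(0.4) = 1.824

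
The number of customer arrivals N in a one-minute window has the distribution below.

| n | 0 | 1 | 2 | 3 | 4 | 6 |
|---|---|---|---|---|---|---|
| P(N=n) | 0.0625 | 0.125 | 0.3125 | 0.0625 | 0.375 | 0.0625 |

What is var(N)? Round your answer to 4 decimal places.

2.2773

E[N] = (0)(0.0625) + (1)(0.125) + (2)(0.3125) + (3)(0.0625) + (4)(0.375) + (6)(0.0625) = 2.8125
E[N²] = (0)²(0.0625) + (1)²(0.125) + (2)²(0.3125) + (3)²(0.0625) + (4)²(0.375) + (6)²(0.0625) = 10.1875
var(N) = E[N²] − (E[N])² = 10.1875 − (2.8125)² = 2.27734375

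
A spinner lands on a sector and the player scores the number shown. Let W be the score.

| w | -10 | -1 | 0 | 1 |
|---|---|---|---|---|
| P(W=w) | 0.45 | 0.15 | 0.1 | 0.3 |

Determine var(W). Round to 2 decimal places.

26.53

E[W] = (-10)(0.45) + (-1)(0.15) + (0)(0.1) + (1)(0.3) = -4.35
E[W²] = (-10)²(0.45) + (-1)²(0.15) + (0)²(0.1) + (1)²(0.3) = 45.45
var(W) = E[W²] − (E[W])² = 45.45 − (-4.35)² = 26.5275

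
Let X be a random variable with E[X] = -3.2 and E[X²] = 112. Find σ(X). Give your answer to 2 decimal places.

var(X) = 112 − (-3.2)² = 101.76
σ(X) = √101.76 ≈ 10.09

10.09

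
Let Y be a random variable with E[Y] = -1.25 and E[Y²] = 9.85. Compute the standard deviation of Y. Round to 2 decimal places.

V(Y) = 9.85 − (-1.25)² = 8.2875
SD(Y) = √8.2875 ≈ 2.88

2.88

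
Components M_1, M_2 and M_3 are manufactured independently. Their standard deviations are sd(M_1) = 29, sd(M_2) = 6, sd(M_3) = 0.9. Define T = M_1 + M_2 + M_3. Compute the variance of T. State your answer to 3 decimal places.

var(M_1) = 841, var(M_2) = 36, var(M_3) = 0.81
By independence, var(T) = (1)²var(M_1) + (1)²var(M_2) + (1)²var(M_3)
= (1)²·841 + (1)²·36 + (1)²·0.81 = 877.81

877.810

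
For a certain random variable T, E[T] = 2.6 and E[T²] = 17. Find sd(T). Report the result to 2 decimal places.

3.20

var(T) = 17 − (2.6)² = 10.24
sd(T) = √10.24 ≈ 3.20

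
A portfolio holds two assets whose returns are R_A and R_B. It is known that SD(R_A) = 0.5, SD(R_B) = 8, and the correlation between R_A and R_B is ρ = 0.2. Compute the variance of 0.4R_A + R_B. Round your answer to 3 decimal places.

Var(R_A) = (0.5)² = 0.25;  Var(R_B) = (8)² = 64
cov(R_A,R_B) = ρ·SD(R_A)·SD(R_B) = 0.2·0.5·8 = 0.8
Var(0.4R_A + R_B) = (0.4)²·Var(R_A) + (1)²·Var(R_B) + 2·(0.4)·(1)·cov(R_A,R_B)
= 0.16·0.25 + 1·64 + 0.8·0.8 = 64.68

64.680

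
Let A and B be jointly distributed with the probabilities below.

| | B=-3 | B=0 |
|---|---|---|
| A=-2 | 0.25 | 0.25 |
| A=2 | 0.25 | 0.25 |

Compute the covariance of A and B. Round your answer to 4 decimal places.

0.0000

E[A] = 0,  E[B] = -1.5
E[AB] = 0
Cov(A,B) = E[AB] − E[A]E[B] = 0 − (0)(-1.5) = 0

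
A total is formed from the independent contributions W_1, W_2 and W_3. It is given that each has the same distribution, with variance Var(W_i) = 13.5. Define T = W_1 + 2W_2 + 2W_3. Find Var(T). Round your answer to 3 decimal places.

121.500

By independence, Var(T) = (1)²Var(W_1) + (2)²Var(W_2) + (2)²Var(W_3)
= (1)²·13.5 + (2)²·13.5 + (2)²·13.5 = 121.5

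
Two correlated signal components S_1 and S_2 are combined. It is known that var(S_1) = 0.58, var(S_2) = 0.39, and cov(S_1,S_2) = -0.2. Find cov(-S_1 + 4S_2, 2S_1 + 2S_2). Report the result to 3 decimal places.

cov(-S_1 + 4S_2, 2S_1 + 2S_2) = (-1)(2)var(S_1) + (4)(2)var(S_2) + [(-1)(2) + (4)(2)]cov(S_1,S_2)
= -2·0.58 + 8·0.39 + 6·-0.2 = 0.76

0.760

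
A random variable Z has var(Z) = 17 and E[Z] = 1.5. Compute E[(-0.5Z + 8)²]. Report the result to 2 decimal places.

E[-0.5Z + 8] = -0.5·1.5 + 8 = 7.25
var(-0.5Z + 8) = (-0.5)²·17 = 4.25
E[(-0.5Z + 8)²] = var((-0.5Z + 8)) + (E[(-0.5Z + 8)])² = 4.25 + (7.25)² = 56.8125

56.81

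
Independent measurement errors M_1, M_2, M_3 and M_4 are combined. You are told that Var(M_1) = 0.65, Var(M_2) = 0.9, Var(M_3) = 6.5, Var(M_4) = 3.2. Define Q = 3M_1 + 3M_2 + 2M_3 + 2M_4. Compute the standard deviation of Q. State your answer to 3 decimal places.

7.263

By independence, Var(Q) = (3)²Var(M_1) + (3)²Var(M_2) + (2)²Var(M_3) + (2)²Var(M_4)
= (3)²·0.65 + (3)²·0.9 + (2)²·6.5 + (2)²·3.2 = 52.75
sd(Q) = √52.75 ≈ 7.263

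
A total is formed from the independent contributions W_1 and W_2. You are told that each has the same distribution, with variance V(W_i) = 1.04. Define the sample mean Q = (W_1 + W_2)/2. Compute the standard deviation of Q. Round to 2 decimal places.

By independence, V(Q) = (0.5)²V(W_1) + (0.5)²V(W_2)
= (0.5)²·1.04 + (0.5)²·1.04 = 0.52
σ(Q) = √0.52 ≈ 0.72

0.72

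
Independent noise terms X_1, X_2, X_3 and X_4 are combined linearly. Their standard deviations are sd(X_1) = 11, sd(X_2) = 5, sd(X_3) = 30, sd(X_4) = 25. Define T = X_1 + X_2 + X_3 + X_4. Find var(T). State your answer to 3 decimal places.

1671.000

var(X_1) = 121, var(X_2) = 25, var(X_3) = 900, var(X_4) = 625
By independence, var(T) = (1)²var(X_1) + (1)²var(X_2) + (1)²var(X_3) + (1)²var(X_4)
= (1)²·121 + (1)²·25 + (1)²·900 + (1)²·625 = 1671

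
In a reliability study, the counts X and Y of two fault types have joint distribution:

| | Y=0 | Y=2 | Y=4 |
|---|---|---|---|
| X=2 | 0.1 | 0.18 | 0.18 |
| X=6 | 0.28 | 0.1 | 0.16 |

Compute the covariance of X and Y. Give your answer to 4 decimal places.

E[X] = 4.16,  E[Y] = 1.92
E[XY] = 7.2
Cov(X,Y) = E[XY] − E[X]E[Y] = 7.2 − (4.16)(1.92) = -0.7872

-0.7872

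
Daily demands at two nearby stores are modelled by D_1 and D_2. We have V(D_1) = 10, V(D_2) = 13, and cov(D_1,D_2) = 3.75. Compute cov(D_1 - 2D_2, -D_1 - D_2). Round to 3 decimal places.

cov(D_1 - 2D_2, -D_1 - D_2) = (1)(-1)V(D_1) + (-2)(-1)V(D_2) + [(1)(-1) + (-2)(-1)]cov(D_1,D_2)
= -1·10 + 2·13 + 1·3.75 = 19.75

19.750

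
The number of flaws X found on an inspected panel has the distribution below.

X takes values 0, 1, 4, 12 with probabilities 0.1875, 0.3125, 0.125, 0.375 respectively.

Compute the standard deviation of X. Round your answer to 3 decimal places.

5.300

E[X] = (0)(0.1875) + (1)(0.3125) + (4)(0.125) + (12)(0.375) = 5.3125
E[X²] = (0)²(0.1875) + (1)²(0.3125) + (4)²(0.125) + (12)²(0.375) = 56.3125
Var(X) = E[X²] − (E[X])² = 56.3125 − (5.3125)² = 28.08984375
SD(X) = √28.08984375 ≈ 5.300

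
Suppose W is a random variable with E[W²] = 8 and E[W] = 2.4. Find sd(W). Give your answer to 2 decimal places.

1.50

Var(W) = 8 − (2.4)² = 2.24
sd(W) = √2.24 ≈ 1.50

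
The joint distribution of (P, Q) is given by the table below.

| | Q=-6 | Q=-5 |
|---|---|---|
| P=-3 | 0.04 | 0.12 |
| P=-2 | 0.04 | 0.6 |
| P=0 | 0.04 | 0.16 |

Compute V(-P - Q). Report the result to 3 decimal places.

E[P] = -1.76,  E[Q] = -5.12,  E[PQ] = 9
V(P) = 4 − (-1.76)² = 0.9024;  V(Q) = 26.32 − (-5.12)² = 0.1056
Cov(P,Q) = 9 − (-1.76)(-5.12) = -0.0112
V(-P - Q) = (-1)²·0.9024 + (-1)²·0.1056 + 2·(-1)·(-1)·-0.0112 = 0.9856

0.986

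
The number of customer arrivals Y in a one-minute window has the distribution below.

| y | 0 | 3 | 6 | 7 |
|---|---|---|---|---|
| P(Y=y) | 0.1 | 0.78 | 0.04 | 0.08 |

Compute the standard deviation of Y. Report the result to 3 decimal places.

E[Y] = (0)(0.1) + (3)(0.78) + (6)(0.04) + (7)(0.08) = 3.14
E[Y²] = (0)²(0.1) + (3)²(0.78) + (6)²(0.04) + (7)²(0.08) = 12.38
V(Y) = E[Y²] − (E[Y])² = 12.38 − (3.14)² = 2.5204
SD(Y) = √2.5204 ≈ 1.588

1.588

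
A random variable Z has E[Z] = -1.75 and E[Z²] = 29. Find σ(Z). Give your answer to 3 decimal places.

V(Z) = 29 − (-1.75)² = 25.9375
σ(Z) = √25.9375 ≈ 5.093

5.093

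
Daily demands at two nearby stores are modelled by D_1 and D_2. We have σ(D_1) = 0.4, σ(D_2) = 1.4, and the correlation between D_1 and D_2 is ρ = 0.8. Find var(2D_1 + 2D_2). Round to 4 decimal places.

12.0640

var(D_1) = (0.4)² = 0.16;  var(D_2) = (1.4)² = 1.96
Cov(D_1,D_2) = ρ·σ(D_1)·σ(D_2) = 0.8·0.4·1.4 = 0.448
var(2D_1 + 2D_2) = (2)²·var(D_1) + (2)²·var(D_2) + 2·(2)·(2)·Cov(D_1,D_2)
= 4·0.16 + 4·1.96 + 8·0.448 = 12.064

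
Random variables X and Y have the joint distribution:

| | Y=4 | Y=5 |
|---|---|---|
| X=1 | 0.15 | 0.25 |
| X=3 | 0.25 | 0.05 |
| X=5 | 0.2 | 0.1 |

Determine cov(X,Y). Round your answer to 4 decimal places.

E[X] = 2.8,  E[Y] = 4.4
E[XY] = 12.1
cov(X,Y) = E[XY] − E[X]E[Y] = 12.1 − (2.8)(4.4) = -0.22

-0.2200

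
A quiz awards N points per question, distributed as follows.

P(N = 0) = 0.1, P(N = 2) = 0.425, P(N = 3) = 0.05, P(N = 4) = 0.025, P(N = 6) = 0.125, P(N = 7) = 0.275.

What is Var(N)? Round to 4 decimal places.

6.2744

E[N] = (0)(0.1) + (2)(0.425) + (3)(0.05) + (4)(0.025) + (6)(0.125) + (7)(0.275) = 3.775
E[N²] = (0)²(0.1) + (2)²(0.425) + (3)²(0.05) + (4)²(0.025) + (6)²(0.125) + (7)²(0.275) = 20.525
Var(N) = E[N²] − (E[N])² = 20.525 − (3.775)² = 6.274375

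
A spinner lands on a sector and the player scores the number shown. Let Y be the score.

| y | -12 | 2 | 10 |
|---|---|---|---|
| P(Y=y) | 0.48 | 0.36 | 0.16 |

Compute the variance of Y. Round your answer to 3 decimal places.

E[Y] = (-12)(0.48) + (2)(0.36) + (10)(0.16) = -3.44
E[Y²] = (-12)²(0.48) + (2)²(0.36) + (10)²(0.16) = 86.56
var(Y) = E[Y²] − (E[Y])² = 86.56 − (-3.44)² = 74.7264

74.726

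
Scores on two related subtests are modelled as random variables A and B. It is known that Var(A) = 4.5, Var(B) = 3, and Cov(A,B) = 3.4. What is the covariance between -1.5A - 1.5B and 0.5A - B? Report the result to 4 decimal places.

3.6750

Cov(-1.5A - 1.5B, 0.5A - B) = (-1.5)(0.5)Var(A) + (-1.5)(-1)Var(B) + [(-1.5)(-1) + (-1.5)(0.5)]Cov(A,B)
= -0.75·4.5 + 1.5·3 + 0.75·3.4 = 3.675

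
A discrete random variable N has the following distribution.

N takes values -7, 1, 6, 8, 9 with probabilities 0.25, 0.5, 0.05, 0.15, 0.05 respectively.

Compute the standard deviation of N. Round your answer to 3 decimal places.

E[N] = (-7)(0.25) + (1)(0.5) + (6)(0.05) + (8)(0.15) + (9)(0.05) = 0.7
E[N²] = (-7)²(0.25) + (1)²(0.5) + (6)²(0.05) + (8)²(0.15) + (9)²(0.05) = 28.2
Var(N) = E[N²] − (E[N])² = 28.2 − (0.7)² = 27.71
SD(N) = √27.71 ≈ 5.264

5.264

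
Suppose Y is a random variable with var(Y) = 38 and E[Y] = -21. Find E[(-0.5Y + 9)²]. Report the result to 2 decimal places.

389.75

E[-0.5Y + 9] = -0.5·-21 + 9 = 19.5
var(-0.5Y + 9) = (-0.5)²·38 = 9.5
E[(-0.5Y + 9)²] = var((-0.5Y + 9)) + (E[(-0.5Y + 9)])² = 9.5 + (19.5)² = 389.75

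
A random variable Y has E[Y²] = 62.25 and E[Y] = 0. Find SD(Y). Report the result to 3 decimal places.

7.890

var(Y) = 62.25 − (0)² = 62.25
SD(Y) = √62.25 ≈ 7.890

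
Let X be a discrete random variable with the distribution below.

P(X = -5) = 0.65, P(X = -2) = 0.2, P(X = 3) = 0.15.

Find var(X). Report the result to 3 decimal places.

E[X] = (-5)(0.65) + (-2)(0.2) + (3)(0.15) = -3.2
E[X²] = (-5)²(0.65) + (-2)²(0.2) + (3)²(0.15) = 18.4
var(X) = E[X²] − (E[X])² = 18.4 − (-3.2)² = 8.16

8.160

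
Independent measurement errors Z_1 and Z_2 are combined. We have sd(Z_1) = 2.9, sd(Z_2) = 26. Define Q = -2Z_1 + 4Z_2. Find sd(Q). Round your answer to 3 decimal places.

Var(Z_1) = 8.41, Var(Z_2) = 676
By independence, Var(Q) = (-2)²Var(Z_1) + (4)²Var(Z_2)
= (-2)²·8.41 + (4)²·676 = 10849.64
sd(Q) = √10849.64 ≈ 104.162

104.162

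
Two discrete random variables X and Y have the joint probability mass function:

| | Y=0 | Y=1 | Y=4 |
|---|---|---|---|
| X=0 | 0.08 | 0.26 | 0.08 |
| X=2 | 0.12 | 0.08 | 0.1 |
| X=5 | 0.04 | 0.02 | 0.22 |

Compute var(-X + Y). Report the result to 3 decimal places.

4.038

E[X] = 2,  E[Y] = 1.96,  E[XY] = 5.46
var(X) = 8.2 − (2)² = 4.2;  var(Y) = 6.76 − (1.96)² = 2.9184
cov(X,Y) = 5.46 − (2)(1.96) = 1.54
var(-X + Y) = (-1)²·4.2 + (1)²·2.9184 + 2·(-1)·(1)·1.54 = 4.0384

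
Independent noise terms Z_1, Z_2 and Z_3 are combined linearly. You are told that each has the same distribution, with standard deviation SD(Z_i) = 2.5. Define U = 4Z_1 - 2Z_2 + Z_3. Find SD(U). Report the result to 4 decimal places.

11.4564

Var(Z_i) = (2.5)² = 6.25
By independence, Var(U) = (4)²Var(Z_1) + (-2)²Var(Z_2) + (1)²Var(Z_3)
= (4)²·6.25 + (-2)²·6.25 + (1)²·6.25 = 131.25
SD(U) = √131.25 ≈ 11.4564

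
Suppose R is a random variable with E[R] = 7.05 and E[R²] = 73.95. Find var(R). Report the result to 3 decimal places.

var(R) = 73.95 − (7.05)² = 24.2475

24.248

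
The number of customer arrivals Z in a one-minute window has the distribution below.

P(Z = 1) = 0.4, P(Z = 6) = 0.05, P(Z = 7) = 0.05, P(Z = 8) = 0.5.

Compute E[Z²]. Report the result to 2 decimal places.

36.65

E[Z²] = (1)²(0.4) + (6)²(0.05) + (7)²(0.05) + (8)²(0.5) = 36.65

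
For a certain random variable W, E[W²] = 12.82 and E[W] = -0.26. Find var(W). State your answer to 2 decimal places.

12.75

var(W) = 12.82 − (-0.26)² = 12.7524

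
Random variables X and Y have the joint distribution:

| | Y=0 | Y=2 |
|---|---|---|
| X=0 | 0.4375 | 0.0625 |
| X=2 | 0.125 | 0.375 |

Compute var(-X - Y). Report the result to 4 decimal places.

3.2344

E[X] = 1,  E[Y] = 0.875,  E[XY] = 1.5
var(X) = 2 − (1)² = 1;  var(Y) = 1.75 − (0.875)² = 0.984375
Cov(X,Y) = 1.5 − (1)(0.875) = 0.625
var(-X - Y) = (-1)²·1 + (-1)²·0.984375 + 2·(-1)·(-1)·0.625 = 3.234375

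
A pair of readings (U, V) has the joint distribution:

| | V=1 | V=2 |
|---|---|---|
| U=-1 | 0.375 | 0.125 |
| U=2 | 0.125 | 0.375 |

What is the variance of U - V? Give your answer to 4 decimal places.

1.7500

E[U] = 0.5,  E[V] = 1.5,  E[UV] = 1.125
Var(U) = 2.5 − (0.5)² = 2.25;  Var(V) = 2.5 − (1.5)² = 0.25
Cov(U,V) = 1.125 − (0.5)(1.5) = 0.375
Var(U - V) = (1)²·2.25 + (-1)²·0.25 + 2·(1)·(-1)·0.375 = 1.75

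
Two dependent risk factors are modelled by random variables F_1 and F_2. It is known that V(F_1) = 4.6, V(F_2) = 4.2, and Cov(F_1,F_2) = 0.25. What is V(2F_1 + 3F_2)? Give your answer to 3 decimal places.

V(2F_1 + 3F_2) = (2)²·V(F_1) + (3)²·V(F_2) + 2·(2)·(3)·Cov(F_1,F_2)
= 4·4.6 + 9·4.2 + 12·0.25 = 59.2

59.200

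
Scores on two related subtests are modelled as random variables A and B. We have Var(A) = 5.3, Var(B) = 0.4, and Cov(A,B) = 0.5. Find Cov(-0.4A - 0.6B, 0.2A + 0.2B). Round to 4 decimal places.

-0.5720

Cov(-0.4A - 0.6B, 0.2A + 0.2B) = (-0.4)(0.2)Var(A) + (-0.6)(0.2)Var(B) + [(-0.4)(0.2) + (-0.6)(0.2)]Cov(A,B)
= -0.08·5.3 + -0.12·0.4 + -0.2·0.5 = -0.572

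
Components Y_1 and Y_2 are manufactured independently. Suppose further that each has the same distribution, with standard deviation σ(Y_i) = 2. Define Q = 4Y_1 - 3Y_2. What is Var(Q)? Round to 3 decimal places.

Var(Y_i) = (2)² = 4
By independence, Var(Q) = (4)²Var(Y_1) + (-3)²Var(Y_2)
= (4)²·4 + (-3)²·4 = 100

100.000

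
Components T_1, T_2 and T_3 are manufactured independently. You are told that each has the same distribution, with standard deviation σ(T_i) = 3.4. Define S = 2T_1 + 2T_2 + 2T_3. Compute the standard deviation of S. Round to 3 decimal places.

11.778

var(T_i) = (3.4)² = 11.56
By independence, var(S) = (2)²var(T_1) + (2)²var(T_2) + (2)²var(T_3)
= (2)²·11.56 + (2)²·11.56 + (2)²·11.56 = 138.72
σ(S) = √138.72 ≈ 11.778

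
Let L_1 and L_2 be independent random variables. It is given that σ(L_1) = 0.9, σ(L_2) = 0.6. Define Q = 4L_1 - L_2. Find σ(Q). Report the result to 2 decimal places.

Var(L_1) = 0.81, Var(L_2) = 0.36
By independence, Var(Q) = (4)²Var(L_1) + (-1)²Var(L_2)
= (4)²·0.81 + (-1)²·0.36 = 13.32
σ(Q) = √13.32 ≈ 3.65

3.65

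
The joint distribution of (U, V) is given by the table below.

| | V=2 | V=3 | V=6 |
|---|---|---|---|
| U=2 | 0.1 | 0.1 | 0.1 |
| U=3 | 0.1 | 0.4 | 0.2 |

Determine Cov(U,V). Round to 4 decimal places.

E[U] = 2.7,  E[V] = 3.7
E[UV] = 10
Cov(U,V) = E[UV] − E[U]E[V] = 10 − (2.7)(3.7) = 0.01

0.0100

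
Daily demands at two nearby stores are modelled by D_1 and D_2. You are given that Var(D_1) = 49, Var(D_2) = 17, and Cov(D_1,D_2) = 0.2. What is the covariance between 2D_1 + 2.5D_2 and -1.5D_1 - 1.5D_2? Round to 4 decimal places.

-212.1000

Cov(2D_1 + 2.5D_2, -1.5D_1 - 1.5D_2) = (2)(-1.5)Var(D_1) + (2.5)(-1.5)Var(D_2) + [(2)(-1.5) + (2.5)(-1.5)]Cov(D_1,D_2)
= -3·49 + -3.75·17 + -6.75·0.2 = -212.1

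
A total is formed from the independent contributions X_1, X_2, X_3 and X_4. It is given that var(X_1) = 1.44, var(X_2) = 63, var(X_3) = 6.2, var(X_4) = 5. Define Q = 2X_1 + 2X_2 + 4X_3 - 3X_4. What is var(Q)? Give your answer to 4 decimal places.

401.9600

By independence, var(Q) = (2)²var(X_1) + (2)²var(X_2) + (4)²var(X_3) + (-3)²var(X_4)
= (2)²·1.44 + (2)²·63 + (4)²·6.2 + (-3)²·5 = 401.96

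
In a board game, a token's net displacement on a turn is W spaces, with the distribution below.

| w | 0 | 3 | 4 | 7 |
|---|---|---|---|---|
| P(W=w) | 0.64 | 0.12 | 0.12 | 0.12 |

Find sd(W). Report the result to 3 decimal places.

E[W] = (0)(0.64) + (3)(0.12) + (4)(0.12) + (7)(0.12) = 1.68
E[W²] = (0)²(0.64) + (3)²(0.12) + (4)²(0.12) + (7)²(0.12) = 8.88
Var(W) = E[W²] − (E[W])² = 8.88 − (1.68)² = 6.0576
sd(W) = √6.0576 ≈ 2.461

2.461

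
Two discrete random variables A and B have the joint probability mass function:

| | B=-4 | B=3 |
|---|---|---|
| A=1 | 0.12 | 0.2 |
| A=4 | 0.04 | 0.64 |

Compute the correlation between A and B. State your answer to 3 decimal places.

E[A] = 3.04,  E[B] = 1.88
E[AB] = 7.16
cov(A,B) = E[AB] − E[A]E[B] = 7.16 − (3.04)(1.88) = 1.4448
var(A) = 1.9584,  var(B) = 6.5856
ρ = 1.4448 / √(1.9584·6.5856) ≈ 0.402

0.402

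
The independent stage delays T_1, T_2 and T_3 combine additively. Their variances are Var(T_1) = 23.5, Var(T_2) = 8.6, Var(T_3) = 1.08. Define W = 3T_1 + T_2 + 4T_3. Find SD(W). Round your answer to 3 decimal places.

By independence, Var(W) = (3)²Var(T_1) + (1)²Var(T_2) + (4)²Var(T_3)
= (3)²·23.5 + (1)²·8.6 + (4)²·1.08 = 237.38
SD(W) = √237.38 ≈ 15.407

15.407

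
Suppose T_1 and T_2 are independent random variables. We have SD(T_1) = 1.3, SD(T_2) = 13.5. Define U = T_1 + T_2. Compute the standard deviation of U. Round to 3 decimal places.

13.562

Var(T_1) = 1.69, Var(T_2) = 182.25
By independence, Var(U) = (1)²Var(T_1) + (1)²Var(T_2)
= (1)²·1.69 + (1)²·182.25 = 183.94
SD(U) = √183.94 ≈ 13.562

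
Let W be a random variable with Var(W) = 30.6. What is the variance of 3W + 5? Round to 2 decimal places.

Var(3W + 5) = (3)²·Var(W) = 9·30.6 = 275.4

275.40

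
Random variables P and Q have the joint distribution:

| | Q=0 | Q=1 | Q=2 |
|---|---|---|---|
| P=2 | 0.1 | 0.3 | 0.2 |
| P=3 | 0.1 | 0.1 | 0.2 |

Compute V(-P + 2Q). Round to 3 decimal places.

2.400

E[P] = 2.4,  E[Q] = 1.2,  E[PQ] = 2.9
V(P) = 6 − (2.4)² = 0.24;  V(Q) = 2 − (1.2)² = 0.56
cov(P,Q) = 2.9 − (2.4)(1.2) = 0.02
V(-P + 2Q) = (-1)²·0.24 + (2)²·0.56 + 2·(-1)·(2)·0.02 = 2.4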